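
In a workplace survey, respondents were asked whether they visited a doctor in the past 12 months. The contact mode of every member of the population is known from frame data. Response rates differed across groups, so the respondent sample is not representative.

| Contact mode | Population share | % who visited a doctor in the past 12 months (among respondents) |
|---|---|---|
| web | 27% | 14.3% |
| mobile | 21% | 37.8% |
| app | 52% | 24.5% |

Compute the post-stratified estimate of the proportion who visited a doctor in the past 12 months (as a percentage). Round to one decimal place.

Each cell contributes population-share × respondent value:
  web: 0.27 × 14.3 = 3.861
  mobile: 0.21 × 37.8 = 7.938
  app: 0.52 × 24.5 = 12.74
Post-stratified estimate = 24.539 → 24.5%.

24.5%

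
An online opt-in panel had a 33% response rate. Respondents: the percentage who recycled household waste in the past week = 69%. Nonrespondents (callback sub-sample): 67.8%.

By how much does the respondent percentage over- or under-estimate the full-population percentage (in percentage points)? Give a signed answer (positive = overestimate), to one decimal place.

Nonresponse fraction = 1 − 0.33 = 0.67.
Bias = (nonresponse fraction) × (respondent percentage − nonrespondent percentage)
     = 0.67 × (69 − 67.8) = 0.67 × 1.2 = 0.804.

+0.8 percentage points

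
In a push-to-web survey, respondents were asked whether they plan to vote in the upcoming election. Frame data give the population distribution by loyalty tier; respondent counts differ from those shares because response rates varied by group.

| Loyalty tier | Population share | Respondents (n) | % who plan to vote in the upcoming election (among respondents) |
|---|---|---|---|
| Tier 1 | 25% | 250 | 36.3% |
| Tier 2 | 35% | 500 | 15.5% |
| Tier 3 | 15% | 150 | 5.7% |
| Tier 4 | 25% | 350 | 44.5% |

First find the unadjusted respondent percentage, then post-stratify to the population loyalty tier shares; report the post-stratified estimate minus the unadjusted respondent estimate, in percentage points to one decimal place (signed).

-0.1 percentage points

Naive respondent-only estimate (weights = respondent counts):
  (250/1250)×36.3 + (500/1250)×15.5 + (150/1250)×5.7 + (350/1250)×44.5 = 26.604%
Post-stratifying to population shares instead:
  0.25×36.3 + 0.35×15.5 + 0.15×5.7 + 0.25×44.5 = 26.48%
Difference = 26.48 − 26.604 = -0.124 pp.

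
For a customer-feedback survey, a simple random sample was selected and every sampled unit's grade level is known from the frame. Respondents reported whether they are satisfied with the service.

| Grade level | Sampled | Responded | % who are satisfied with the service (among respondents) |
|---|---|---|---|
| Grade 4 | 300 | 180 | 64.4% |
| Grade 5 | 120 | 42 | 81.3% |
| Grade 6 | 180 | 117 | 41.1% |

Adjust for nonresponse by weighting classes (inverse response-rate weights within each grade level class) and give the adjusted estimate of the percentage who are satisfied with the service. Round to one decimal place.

Response rates by class: Grade 4 180/300 = 60%, Grade 5 42/120 = 35%, Grade 6 117/180 = 65%.
Inverse-response-rate weighting restores each class to its sampled count, so class totals weight by n_sampled:
  Grade 4: 300 × 64.4 = 19,320
  Grade 5: 120 × 81.3 = 9756
  Grade 6: 180 × 41.1 = 7398
Adjusted estimate = 36,474 / 600 = 60.79 → 60.8%.

60.8%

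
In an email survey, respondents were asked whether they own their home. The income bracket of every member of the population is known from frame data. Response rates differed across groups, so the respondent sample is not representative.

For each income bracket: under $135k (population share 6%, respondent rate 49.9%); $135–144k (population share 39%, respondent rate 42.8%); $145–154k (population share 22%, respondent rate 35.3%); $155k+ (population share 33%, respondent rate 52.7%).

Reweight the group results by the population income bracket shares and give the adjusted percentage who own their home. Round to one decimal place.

44.8%

Reweight to the known income bracket distribution:
  under $135k: 0.06 × 49.9 = 2.994
  $135–144k: 0.39 × 42.8 = 16.692
  $145–154k: 0.22 × 35.3 = 7.766
  $155k+: 0.33 × 52.7 = 17.391
Post-stratified estimate = 44.843 → 44.8%.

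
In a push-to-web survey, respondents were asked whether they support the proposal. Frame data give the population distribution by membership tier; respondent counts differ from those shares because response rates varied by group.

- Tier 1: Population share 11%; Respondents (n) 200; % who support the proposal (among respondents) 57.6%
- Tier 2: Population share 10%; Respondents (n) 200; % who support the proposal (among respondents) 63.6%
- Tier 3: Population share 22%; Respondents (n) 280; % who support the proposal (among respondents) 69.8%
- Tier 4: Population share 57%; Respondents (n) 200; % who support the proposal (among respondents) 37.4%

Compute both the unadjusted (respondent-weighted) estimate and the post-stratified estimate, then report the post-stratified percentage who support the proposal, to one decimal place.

49.4%

Without adjustment, the pooled respondent share is:
  (200/880)×57.6 + (200/880)×63.6 + (280/880)×69.8 + (200/880)×37.4 = 58.2545%
Post-stratified estimate weights by population shares:
  0.11×57.6 + 0.1×63.6 + 0.22×69.8 + 0.57×37.4 = 49.37%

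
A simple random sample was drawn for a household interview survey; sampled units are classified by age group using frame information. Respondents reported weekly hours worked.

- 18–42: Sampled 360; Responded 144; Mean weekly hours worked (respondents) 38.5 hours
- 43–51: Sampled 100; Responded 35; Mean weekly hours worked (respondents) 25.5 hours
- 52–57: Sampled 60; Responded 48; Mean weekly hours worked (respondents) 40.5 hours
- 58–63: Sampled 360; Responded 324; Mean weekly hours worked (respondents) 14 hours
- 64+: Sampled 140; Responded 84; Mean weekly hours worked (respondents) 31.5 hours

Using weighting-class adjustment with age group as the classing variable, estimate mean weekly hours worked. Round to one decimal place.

27.7

Class response rates: 18–42 144/360 = 40%, 43–51 35/100 = 35%, 52–57 48/60 = 80%, 58–63 324/360 = 90%, 64+ 84/140 = 60%.
Inverse-response-rate weighting restores each class to its sampled count, so class totals weight by n_sampled:
  18–42: 360 × 38.5 = 13,860
  43–51: 100 × 25.5 = 2550
  52–57: 60 × 40.5 = 2430
  58–63: 360 × 14 = 5040
  64+: 140 × 31.5 = 4410
Adjusted estimate = 28,290 / 1,020 = 27.7353 → 27.7.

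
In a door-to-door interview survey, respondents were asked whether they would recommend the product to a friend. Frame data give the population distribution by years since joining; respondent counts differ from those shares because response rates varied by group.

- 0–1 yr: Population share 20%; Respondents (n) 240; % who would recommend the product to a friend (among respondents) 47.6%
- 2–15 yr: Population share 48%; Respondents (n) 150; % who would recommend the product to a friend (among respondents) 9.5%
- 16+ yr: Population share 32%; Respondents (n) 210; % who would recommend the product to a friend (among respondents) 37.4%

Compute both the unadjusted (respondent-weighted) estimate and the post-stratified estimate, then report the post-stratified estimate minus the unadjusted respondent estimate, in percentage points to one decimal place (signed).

-8.5 percentage points

Naive respondent-only estimate (weights = respondent counts):
  (240/600)×47.6 + (150/600)×9.5 + (210/600)×37.4 = 34.505%
Reweighting by population years since joining shares:
  0.2×47.6 + 0.48×9.5 + 0.32×37.4 = 26.048%
Difference = 26.048 − 34.505 = -8.457 pp.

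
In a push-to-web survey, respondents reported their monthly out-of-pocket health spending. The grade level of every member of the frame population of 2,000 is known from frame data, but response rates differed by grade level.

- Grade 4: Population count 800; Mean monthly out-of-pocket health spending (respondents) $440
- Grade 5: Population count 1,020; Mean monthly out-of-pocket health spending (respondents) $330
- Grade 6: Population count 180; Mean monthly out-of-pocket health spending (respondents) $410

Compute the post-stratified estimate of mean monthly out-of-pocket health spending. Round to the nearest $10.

$380

Each cell contributes population-share × respondent value:
  Grade 4: (800/2,000) × 440 = 176
  Grade 5: (1,020/2,000) × 330 = 168.3
  Grade 6: (180/2,000) × 410 = 36.9
Post-stratified estimate = 381.2 → $380.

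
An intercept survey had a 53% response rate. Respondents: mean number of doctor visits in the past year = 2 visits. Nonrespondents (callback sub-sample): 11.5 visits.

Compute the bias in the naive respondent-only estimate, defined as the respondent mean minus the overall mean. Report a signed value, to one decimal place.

Nonresponse fraction = 1 − 0.53 = 0.47.
Bias = (nonresponse fraction) × (respondent mean − nonrespondent mean)
     = 0.47 × (2 − 11.5) = 0.47 × -9.5 = -4.465.

-4.5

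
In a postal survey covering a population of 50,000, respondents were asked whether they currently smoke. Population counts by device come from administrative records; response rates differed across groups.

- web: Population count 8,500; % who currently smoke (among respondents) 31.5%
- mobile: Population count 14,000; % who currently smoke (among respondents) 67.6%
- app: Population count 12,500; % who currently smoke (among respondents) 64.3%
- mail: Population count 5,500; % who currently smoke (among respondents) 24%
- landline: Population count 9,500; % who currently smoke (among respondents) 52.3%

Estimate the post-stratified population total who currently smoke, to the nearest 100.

Estimated count per cell = population count × respondent percentage:
  web: 8,500 × 31.5% = 2677.5
  mobile: 14,000 × 67.6% = 9464
  app: 12,500 × 64.3% = 8037.5
  mail: 5,500 × 24% = 1320
  landline: 9,500 × 52.3% = 4968.5
Estimated total = 26467.5 → 26,500.

26,500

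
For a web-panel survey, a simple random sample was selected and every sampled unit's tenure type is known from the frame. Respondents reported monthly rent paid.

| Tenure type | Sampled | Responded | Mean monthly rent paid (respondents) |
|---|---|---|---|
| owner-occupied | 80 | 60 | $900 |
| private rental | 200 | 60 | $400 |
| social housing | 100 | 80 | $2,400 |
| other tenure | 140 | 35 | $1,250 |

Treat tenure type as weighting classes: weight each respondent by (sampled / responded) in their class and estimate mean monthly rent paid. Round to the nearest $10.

Class response rates: owner-occupied 60/80 = 75%, private rental 60/200 = 30%, social housing 80/100 = 80%, other tenure 35/140 = 25%.
Each respondent's weight = sampled/responded in their class; summing within a class gives n_sampled, so:
  owner-occupied: 80 × 900 = 72,000
  private rental: 200 × 400 = 80,000
  social housing: 100 × 2400 = 240,000
  other tenure: 140 × 1250 = 175,000
Adjusted estimate = 567,000 / 520 = 1090.38 → $1,090.

$1,090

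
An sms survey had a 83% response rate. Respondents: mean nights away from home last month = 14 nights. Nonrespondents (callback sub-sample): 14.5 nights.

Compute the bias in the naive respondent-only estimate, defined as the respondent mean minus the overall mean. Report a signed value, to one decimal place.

Nonresponse fraction = 1 − 0.83 = 0.17.
Bias = (nonresponse fraction) × (respondent mean − nonrespondent mean)
     = 0.17 × (14 − 14.5) = 0.17 × -0.5 = -0.085.

-0.1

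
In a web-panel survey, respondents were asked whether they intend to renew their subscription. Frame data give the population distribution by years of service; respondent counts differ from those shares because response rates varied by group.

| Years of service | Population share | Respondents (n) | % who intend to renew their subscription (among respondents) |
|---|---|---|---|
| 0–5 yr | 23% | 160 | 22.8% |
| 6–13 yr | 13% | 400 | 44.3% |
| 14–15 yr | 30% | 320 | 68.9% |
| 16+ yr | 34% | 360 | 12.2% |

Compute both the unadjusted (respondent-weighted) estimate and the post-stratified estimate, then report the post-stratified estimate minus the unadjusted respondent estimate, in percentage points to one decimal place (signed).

Unadjusted (pooled respondent) estimate weights by respondent counts:
  (160/1240)×22.8 + (400/1240)×44.3 + (320/1240)×68.9 + (360/1240)×12.2 = 38.5548%
Post-stratified estimate weights by population shares:
  0.23×22.8 + 0.13×44.3 + 0.3×68.9 + 0.34×12.2 = 35.821%
Difference = 35.821 − 38.5548 = -2.7338 pp.

-2.7 percentage points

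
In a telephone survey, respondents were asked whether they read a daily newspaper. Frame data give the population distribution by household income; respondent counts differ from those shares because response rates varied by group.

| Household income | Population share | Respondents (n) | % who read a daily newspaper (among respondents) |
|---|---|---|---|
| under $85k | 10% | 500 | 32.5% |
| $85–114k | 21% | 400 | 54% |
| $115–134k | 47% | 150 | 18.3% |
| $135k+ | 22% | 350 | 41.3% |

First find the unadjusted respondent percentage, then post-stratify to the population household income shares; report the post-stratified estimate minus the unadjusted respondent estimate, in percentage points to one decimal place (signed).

-7.0 percentage points

Without adjustment, the pooled respondent share is:
  (500/1400)×32.5 + (400/1400)×54 + (150/1400)×18.3 + (350/1400)×41.3 = 39.3214%
Post-stratifying to population shares instead:
  0.1×32.5 + 0.21×54 + 0.47×18.3 + 0.22×41.3 = 32.277%
Difference = 32.277 − 39.3214 = -7.0444 pp.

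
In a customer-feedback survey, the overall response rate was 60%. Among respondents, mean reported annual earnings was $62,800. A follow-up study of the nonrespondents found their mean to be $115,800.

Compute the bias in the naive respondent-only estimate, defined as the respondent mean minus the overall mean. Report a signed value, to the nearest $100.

Nonresponse fraction = 1 − 0.6 = 0.4.
Bias = (nonresponse fraction) × (respondent mean − nonrespondent mean)
     = 0.4 × (62,800 − 115,800) = 0.4 × -53,000 = -21,200.

-$21,200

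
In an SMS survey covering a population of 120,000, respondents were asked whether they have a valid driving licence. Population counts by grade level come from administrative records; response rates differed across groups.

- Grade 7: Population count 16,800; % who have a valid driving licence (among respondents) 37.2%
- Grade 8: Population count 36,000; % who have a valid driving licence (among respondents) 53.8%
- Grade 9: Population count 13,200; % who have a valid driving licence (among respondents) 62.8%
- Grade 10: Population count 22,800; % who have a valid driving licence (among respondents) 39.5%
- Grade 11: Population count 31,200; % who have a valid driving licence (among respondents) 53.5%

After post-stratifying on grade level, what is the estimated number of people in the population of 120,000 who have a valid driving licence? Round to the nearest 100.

59,600

Estimated count per cell = population count × respondent percentage:
  Grade 7: 16,800 × 37.2% = 6249.6
  Grade 8: 36,000 × 53.8% = 19,368
  Grade 9: 13,200 × 62.8% = 8289.6
  Grade 10: 22,800 × 39.5% = 9006
  Grade 11: 31,200 × 53.5% = 16,692
Estimated total = 59605.2 → 59,600.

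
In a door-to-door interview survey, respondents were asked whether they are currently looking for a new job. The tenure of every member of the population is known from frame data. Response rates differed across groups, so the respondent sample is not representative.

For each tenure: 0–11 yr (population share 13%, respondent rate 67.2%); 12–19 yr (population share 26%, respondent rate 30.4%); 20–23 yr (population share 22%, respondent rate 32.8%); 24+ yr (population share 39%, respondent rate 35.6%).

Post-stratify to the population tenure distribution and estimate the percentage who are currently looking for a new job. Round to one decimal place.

37.7%

Each cell contributes population-share × respondent value:
  0–11 yr: 0.13 × 67.2 = 8.736
  12–19 yr: 0.26 × 30.4 = 7.904
  20–23 yr: 0.22 × 32.8 = 7.216
  24+ yr: 0.39 × 35.6 = 13.884
Post-stratified estimate = 37.74 → 37.7%.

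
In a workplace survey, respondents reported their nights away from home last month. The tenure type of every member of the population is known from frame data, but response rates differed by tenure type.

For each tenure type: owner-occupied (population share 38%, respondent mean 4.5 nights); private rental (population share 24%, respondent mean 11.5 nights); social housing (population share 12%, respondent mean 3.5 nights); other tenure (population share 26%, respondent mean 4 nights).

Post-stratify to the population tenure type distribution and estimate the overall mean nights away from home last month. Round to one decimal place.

5.9

Weight each group's respondent value by its population share:
  owner-occupied: 0.38 × 4.5 = 1.71
  private rental: 0.24 × 11.5 = 2.76
  social housing: 0.12 × 3.5 = 0.42
  other tenure: 0.26 × 4 = 1.04
Post-stratified estimate = 5.93 → 5.9.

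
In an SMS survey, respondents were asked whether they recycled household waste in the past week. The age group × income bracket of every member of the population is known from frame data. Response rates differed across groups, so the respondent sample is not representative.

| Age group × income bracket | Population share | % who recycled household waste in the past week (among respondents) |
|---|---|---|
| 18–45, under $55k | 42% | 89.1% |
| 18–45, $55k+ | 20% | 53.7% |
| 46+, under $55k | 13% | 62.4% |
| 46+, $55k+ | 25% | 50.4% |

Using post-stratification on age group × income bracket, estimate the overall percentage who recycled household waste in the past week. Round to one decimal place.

68.9%

Each cell contributes population-share × respondent value:
  18–45, under $55k: 0.42 × 89.1 = 37.422
  18–45, $55k+: 0.2 × 53.7 = 10.74
  46+, under $55k: 0.13 × 62.4 = 8.112
  46+, $55k+: 0.25 × 50.4 = 12.6
Post-stratified estimate = 68.874 → 68.9%.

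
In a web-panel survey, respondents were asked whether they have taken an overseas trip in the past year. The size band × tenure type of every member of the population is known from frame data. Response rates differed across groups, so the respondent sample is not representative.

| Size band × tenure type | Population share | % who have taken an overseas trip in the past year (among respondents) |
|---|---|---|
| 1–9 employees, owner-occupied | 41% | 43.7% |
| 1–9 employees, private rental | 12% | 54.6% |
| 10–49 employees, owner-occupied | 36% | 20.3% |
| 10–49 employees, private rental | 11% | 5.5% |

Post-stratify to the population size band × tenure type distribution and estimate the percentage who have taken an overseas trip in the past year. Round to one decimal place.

32.4%

Each cell contributes population-share × respondent value:
  1–9 employees, owner-occupied: 0.41 × 43.7 = 17.917
  1–9 employees, private rental: 0.12 × 54.6 = 6.552
  10–49 employees, owner-occupied: 0.36 × 20.3 = 7.308
  10–49 employees, private rental: 0.11 × 5.5 = 0.605
Post-stratified estimate = 32.382 → 32.4%.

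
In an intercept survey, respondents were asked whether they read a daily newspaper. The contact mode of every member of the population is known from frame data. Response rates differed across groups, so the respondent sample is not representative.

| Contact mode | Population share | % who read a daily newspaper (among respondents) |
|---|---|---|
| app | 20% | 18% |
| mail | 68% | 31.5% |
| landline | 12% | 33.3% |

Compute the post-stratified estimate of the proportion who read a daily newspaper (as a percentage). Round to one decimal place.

Each cell contributes population-share × respondent value:
  app: 0.2 × 18 = 3.6
  mail: 0.68 × 31.5 = 21.42
  landline: 0.12 × 33.3 = 3.996
Post-stratified estimate = 29.016 → 29.0%.

29.0%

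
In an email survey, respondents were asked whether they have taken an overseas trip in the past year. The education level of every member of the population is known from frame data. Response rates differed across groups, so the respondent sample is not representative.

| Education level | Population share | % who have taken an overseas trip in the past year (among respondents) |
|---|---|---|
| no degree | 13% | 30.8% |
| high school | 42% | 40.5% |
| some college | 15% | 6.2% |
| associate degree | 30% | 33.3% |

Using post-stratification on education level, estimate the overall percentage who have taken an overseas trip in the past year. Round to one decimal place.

Post-stratification weights by population share, not respondent share:
  no degree: 0.13 × 30.8 = 4.004
  high school: 0.42 × 40.5 = 17.01
  some college: 0.15 × 6.2 = 0.93
  associate degree: 0.3 × 33.3 = 9.99
Post-stratified estimate = 31.934 → 31.9%.

31.9%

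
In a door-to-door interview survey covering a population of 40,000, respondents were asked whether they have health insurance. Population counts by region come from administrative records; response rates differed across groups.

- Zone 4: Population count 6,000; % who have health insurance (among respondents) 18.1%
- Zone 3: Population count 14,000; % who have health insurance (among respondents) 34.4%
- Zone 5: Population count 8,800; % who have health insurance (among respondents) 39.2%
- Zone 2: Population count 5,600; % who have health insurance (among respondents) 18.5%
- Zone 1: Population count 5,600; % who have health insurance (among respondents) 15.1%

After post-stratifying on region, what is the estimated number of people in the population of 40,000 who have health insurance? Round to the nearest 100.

Estimated count per cell = population count × respondent percentage:
  Zone 4: 6,000 × 18.1% = 1086
  Zone 3: 14,000 × 34.4% = 4816
  Zone 5: 8,800 × 39.2% = 3449.6
  Zone 2: 5,600 × 18.5% = 1036
  Zone 1: 5,600 × 15.1% = 845.6
Estimated total = 11233.2 → 11,200.

11,200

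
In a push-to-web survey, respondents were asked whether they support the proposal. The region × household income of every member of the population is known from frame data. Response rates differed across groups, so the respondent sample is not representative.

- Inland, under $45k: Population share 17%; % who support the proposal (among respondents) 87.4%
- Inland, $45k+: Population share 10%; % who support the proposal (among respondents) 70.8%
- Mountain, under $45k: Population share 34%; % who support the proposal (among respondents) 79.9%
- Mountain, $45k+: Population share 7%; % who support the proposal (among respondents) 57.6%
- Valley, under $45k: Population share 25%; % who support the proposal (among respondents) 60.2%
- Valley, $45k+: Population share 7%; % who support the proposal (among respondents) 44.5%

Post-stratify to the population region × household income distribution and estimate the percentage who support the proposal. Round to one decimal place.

71.3%

Each cell contributes population-share × respondent value:
  Inland, under $45k: 0.17 × 87.4 = 14.858
  Inland, $45k+: 0.1 × 70.8 = 7.08
  Mountain, under $45k: 0.34 × 79.9 = 27.166
  Mountain, $45k+: 0.07 × 57.6 = 4.032
  Valley, under $45k: 0.25 × 60.2 = 15.05
  Valley, $45k+: 0.07 × 44.5 = 3.115
Post-stratified estimate = 71.301 → 71.3%.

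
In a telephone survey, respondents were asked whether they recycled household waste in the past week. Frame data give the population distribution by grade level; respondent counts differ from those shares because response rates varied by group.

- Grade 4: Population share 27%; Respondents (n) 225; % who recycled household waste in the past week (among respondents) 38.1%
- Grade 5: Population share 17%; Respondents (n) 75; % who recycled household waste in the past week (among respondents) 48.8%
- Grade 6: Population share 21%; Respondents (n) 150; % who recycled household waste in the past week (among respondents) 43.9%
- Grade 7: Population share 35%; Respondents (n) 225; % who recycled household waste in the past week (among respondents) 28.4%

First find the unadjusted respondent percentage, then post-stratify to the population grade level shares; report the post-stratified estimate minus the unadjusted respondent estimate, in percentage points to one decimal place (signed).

+0.4 percentage points

Naive respondent-only estimate (weights = respondent counts):
  (225/675)×38.1 + (75/675)×48.8 + (150/675)×43.9 + (225/675)×28.4 = 37.3444%
Reweighting by population grade level shares:
  0.27×38.1 + 0.17×48.8 + 0.21×43.9 + 0.35×28.4 = 37.742%
Difference = 37.742 − 37.3444 = 0.3976 pp.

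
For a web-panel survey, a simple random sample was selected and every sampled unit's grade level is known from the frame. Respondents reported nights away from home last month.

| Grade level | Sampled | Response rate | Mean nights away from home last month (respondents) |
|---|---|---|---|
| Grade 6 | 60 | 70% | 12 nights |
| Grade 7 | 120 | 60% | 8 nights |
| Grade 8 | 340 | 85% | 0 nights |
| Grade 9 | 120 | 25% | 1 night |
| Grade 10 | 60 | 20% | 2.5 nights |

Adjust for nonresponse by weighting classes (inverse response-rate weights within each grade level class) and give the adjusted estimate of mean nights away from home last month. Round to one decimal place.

2.8

Weighting each respondent by the inverse class response rate inflates each class back to its sampled size, so the class weight is n_sampled:
  Grade 6: 60 × 12 = 720
  Grade 7: 120 × 8 = 960
  Grade 8: 340 × 0 = 0
  Grade 9: 120 × 1 = 120
  Grade 10: 60 × 2.5 = 150
Adjusted estimate = 1950 / 700 = 2.78571 → 2.8.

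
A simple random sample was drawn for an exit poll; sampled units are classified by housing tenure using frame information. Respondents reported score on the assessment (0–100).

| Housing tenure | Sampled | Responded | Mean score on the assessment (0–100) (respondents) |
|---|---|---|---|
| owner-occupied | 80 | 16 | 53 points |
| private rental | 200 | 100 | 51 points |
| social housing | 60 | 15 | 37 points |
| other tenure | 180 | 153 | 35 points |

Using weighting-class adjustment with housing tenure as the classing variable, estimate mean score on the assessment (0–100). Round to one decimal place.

Response rates by class: owner-occupied 16/80 = 20%, private rental 100/200 = 50%, social housing 15/60 = 25%, other tenure 153/180 = 85%.
Inverse-response-rate weighting restores each class to its sampled count, so class totals weight by n_sampled:
  owner-occupied: 80 × 53 = 4240
  private rental: 200 × 51 = 10,200
  social housing: 60 × 37 = 2220
  other tenure: 180 × 35 = 6300
Adjusted estimate = 22,960 / 520 = 44.1538 → 44.2.

44.2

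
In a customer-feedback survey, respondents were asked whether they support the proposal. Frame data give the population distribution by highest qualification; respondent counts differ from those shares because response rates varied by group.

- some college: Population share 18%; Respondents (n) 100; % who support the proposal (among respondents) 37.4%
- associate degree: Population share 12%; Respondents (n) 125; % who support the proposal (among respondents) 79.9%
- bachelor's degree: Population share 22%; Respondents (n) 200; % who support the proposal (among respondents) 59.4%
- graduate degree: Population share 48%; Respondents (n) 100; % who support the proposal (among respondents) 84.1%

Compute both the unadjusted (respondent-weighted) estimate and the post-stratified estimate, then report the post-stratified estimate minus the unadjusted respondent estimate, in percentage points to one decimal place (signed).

Without adjustment, the pooled respondent share is:
  (100/525)×37.4 + (125/525)×79.9 + (200/525)×59.4 + (100/525)×84.1 = 64.7952%
Post-stratifying to population shares instead:
  0.18×37.4 + 0.12×79.9 + 0.22×59.4 + 0.48×84.1 = 69.756%
Difference = 69.756 − 64.7952 = 4.9608 pp.

+5.0 percentage points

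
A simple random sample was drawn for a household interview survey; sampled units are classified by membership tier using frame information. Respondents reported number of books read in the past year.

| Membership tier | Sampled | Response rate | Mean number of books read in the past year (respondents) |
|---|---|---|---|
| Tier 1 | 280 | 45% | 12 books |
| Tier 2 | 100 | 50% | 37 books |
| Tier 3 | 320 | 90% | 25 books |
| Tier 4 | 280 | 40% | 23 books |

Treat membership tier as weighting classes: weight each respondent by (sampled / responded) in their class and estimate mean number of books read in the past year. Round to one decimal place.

Each respondent's weight = sampled/responded in their class; summing within a class gives n_sampled, so:
  Tier 1: 280 × 12 = 3360
  Tier 2: 100 × 37 = 3700
  Tier 3: 320 × 25 = 8000
  Tier 4: 280 × 23 = 6440
Adjusted estimate = 21,500 / 980 = 21.9388 → 21.9.

21.9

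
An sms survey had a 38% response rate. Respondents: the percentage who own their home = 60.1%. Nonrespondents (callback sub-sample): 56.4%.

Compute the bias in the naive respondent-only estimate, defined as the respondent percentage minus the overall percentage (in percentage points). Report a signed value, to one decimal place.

Nonresponse fraction = 1 − 0.38 = 0.62.
Bias = (nonresponse fraction) × (respondent percentage − nonrespondent percentage)
     = 0.62 × (60.1 − 56.4) = 0.62 × 3.7 = 2.294.

+2.3 percentage points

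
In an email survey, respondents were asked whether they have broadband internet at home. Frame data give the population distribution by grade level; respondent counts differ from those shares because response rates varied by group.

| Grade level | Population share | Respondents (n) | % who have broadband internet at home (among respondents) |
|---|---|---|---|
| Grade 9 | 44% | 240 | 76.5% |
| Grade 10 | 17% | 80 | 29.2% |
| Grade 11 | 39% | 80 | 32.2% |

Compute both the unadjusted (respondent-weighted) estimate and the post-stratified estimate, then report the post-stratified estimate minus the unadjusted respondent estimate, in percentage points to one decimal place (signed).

-7.0 percentage points

Unadjusted (pooled respondent) estimate weights by respondent counts:
  (240/400)×76.5 + (80/400)×29.2 + (80/400)×32.2 = 58.18%
Post-stratifying to population shares instead:
  0.44×76.5 + 0.17×29.2 + 0.39×32.2 = 51.182%
Difference = 51.182 − 58.18 = -6.998 pp.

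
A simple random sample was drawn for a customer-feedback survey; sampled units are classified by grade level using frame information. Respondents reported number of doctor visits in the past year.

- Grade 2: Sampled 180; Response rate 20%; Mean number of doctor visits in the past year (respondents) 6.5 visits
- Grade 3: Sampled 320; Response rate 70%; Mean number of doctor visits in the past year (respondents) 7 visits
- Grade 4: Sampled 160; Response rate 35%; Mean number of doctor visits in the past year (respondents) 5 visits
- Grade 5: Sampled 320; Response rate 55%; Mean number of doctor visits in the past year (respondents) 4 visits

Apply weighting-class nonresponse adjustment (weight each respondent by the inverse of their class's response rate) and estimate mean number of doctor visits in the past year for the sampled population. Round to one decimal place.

Each respondent's weight = sampled/responded in their class; summing within a class gives n_sampled, so:
  Grade 2: 180 × 6.5 = 1170
  Grade 3: 320 × 7 = 2240
  Grade 4: 160 × 5 = 800
  Grade 5: 320 × 4 = 1280
Adjusted estimate = 5490 / 980 = 5.60204 → 5.6.

5.6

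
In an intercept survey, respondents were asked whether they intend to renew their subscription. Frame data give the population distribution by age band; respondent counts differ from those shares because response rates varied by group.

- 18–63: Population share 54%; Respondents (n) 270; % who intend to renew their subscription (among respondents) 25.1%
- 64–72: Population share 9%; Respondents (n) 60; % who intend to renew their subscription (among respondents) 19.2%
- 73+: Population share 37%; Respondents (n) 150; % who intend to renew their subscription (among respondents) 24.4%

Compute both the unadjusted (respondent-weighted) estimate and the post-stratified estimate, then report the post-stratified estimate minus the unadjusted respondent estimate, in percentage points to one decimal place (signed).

Naive respondent-only estimate (weights = respondent counts):
  (270/480)×25.1 + (60/480)×19.2 + (150/480)×24.4 = 24.1438%
Post-stratifying to population shares instead:
  0.54×25.1 + 0.09×19.2 + 0.37×24.4 = 24.31%
Difference = 24.31 − 24.1438 = 0.1663 pp.

+0.2 percentage points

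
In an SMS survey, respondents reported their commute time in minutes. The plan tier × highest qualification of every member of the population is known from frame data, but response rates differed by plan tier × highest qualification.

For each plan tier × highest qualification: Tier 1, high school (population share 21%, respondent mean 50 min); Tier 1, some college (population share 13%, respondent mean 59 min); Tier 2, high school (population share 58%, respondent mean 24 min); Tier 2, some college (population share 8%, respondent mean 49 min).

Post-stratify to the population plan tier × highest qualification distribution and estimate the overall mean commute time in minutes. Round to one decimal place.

Reweight to the known plan tier × highest qualification distribution:
  Tier 1, high school: 0.21 × 50 = 10.5
  Tier 1, some college: 0.13 × 59 = 7.67
  Tier 2, high school: 0.58 × 24 = 13.92
  Tier 2, some college: 0.08 × 49 = 3.92
Post-stratified estimate = 36.01 → 36.0.

36.0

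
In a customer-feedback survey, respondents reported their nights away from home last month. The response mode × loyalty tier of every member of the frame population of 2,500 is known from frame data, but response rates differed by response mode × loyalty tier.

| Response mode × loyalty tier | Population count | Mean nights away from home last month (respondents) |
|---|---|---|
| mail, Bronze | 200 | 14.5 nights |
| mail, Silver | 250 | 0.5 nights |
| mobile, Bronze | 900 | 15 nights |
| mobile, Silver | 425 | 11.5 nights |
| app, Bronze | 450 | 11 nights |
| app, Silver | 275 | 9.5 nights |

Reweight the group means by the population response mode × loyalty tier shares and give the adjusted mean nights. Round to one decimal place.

Reweight to the known response mode × loyalty tier distribution:
  mail, Bronze: (200/2,500) × 14.5 = 1.16
  mail, Silver: (250/2,500) × 0.5 = 0.05
  mobile, Bronze: (900/2,500) × 15 = 5.4
  mobile, Silver: (425/2,500) × 11.5 = 1.955
  app, Bronze: (450/2,500) × 11 = 1.98
  app, Silver: (275/2,500) × 9.5 = 1.045
Post-stratified estimate = 11.59 → 11.6.

11.6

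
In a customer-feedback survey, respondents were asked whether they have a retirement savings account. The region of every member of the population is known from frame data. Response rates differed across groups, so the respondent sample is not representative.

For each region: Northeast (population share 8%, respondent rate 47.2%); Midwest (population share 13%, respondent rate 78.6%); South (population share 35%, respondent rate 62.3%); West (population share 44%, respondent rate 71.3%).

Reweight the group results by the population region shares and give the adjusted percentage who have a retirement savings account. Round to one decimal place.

Reweight to the known region distribution:
  Northeast: 0.08 × 47.2 = 3.776
  Midwest: 0.13 × 78.6 = 10.218
  South: 0.35 × 62.3 = 21.805
  West: 0.44 × 71.3 = 31.372
Post-stratified estimate = 67.171 → 67.2%.

67.2%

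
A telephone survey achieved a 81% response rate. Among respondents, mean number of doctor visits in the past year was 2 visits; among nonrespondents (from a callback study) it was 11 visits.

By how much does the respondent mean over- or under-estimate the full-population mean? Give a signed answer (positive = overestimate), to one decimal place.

-1.7

Nonresponse fraction = 1 − 0.81 = 0.19.
Bias = (nonresponse fraction) × (respondent mean − nonrespondent mean)
     = 0.19 × (2 − 11) = 0.19 × -9 = -1.71.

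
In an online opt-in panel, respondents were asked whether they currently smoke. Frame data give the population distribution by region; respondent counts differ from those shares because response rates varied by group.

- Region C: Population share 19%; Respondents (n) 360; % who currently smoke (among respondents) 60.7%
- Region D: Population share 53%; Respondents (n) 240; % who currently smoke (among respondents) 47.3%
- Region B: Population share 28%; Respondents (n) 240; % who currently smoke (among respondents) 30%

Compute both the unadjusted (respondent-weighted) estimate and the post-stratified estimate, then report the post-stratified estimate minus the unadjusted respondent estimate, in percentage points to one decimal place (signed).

Without adjustment, the pooled respondent share is:
  (360/840)×60.7 + (240/840)×47.3 + (240/840)×30 = 48.1%
Reweighting by population region shares:
  0.19×60.7 + 0.53×47.3 + 0.28×30 = 45.002%
Difference = 45.002 − 48.1 = -3.098 pp.

-3.1 percentage points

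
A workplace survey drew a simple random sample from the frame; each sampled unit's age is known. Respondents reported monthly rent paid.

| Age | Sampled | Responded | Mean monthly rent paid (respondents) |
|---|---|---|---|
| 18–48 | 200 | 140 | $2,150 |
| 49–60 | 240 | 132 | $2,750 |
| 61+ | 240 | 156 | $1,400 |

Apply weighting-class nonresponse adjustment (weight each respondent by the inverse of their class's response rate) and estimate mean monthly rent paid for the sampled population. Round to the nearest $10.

Response rates by class: 18–48 140/200 = 70%, 49–60 132/240 = 55%, 61+ 156/240 = 65%.
With weight = n_sampled/n_responded per class, the weighted class total is n_sampled:
  18–48: 200 × 2150 = 430,000
  49–60: 240 × 2750 = 660,000
  61+: 240 × 1400 = 336,000
Adjusted estimate = 1,426,000 / 680 = 2097.06 → $2,100.

$2,100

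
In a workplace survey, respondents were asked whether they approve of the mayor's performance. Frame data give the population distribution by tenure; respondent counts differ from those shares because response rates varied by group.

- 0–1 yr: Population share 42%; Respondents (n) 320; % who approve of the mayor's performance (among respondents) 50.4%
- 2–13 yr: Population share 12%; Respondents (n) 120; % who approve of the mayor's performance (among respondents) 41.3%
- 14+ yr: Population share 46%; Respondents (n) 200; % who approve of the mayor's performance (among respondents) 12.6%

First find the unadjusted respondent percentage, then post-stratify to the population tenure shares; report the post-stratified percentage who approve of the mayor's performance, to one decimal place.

31.9%

Unadjusted (pooled respondent) estimate weights by respondent counts:
  (320/640)×50.4 + (120/640)×41.3 + (200/640)×12.6 = 36.8813%
Reweighting by population tenure shares:
  0.42×50.4 + 0.12×41.3 + 0.46×12.6 = 31.92%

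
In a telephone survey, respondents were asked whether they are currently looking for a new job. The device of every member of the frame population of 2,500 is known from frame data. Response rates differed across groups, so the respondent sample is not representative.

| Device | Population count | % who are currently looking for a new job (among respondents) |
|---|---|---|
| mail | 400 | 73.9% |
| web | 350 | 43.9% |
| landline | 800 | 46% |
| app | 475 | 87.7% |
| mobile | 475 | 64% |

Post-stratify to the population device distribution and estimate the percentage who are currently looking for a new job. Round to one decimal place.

Reweight to the known device distribution:
  mail: (400/2,500) × 73.9 = 11.824
  web: (350/2,500) × 43.9 = 6.146
  landline: (800/2,500) × 46 = 14.72
  app: (475/2,500) × 87.7 = 16.663
  mobile: (475/2,500) × 64 = 12.16
Post-stratified estimate = 61.513 → 61.5%.

61.5%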